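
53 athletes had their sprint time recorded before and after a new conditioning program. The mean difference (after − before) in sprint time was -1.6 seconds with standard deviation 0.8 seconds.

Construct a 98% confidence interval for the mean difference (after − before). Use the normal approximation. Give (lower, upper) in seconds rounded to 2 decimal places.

Paired design: SE = s_d/√n = 0.8/√53 = 0.1099.
z* = 2.326; margin of error = 2.326 × 0.1099 = 0.2556.
-1.6 ± 0.2556 → (-1.86, -1.34).

(-1.86, -1.34)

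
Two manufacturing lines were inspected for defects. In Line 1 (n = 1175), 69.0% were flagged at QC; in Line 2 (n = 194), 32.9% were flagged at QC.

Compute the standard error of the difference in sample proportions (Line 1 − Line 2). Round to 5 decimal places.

SE₁ = √(p̂₁(1−p̂₁)/n₁) = √(0.6900·0.3100/1175) = 0.01349; SE₂ = √(0.3290·0.6710/194) = 0.03373.
Independent samples: SE of the difference = √(SE₁² + SE₂²) = √(0.0001819801 + 0.0011377129) = 0.03633.

0.03633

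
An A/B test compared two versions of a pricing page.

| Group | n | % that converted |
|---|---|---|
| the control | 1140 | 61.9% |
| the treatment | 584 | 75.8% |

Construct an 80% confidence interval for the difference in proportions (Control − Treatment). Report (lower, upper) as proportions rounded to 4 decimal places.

The two standard errors are √(0.6190×0.3810/1140) = 0.01438 and √(0.7580×0.2420/584) = 0.01772.
Because the samples are independent, SE_diff = √(0.01438² + 0.01772²) = 0.02282.
Using z* = 1.282 for 80%, ME = 1.282 × 0.02282 = 0.02926.
p̂₁ − p̂₂ = -0.1390; interval -0.1390 ± 0.02926 gives (-0.1683, -0.1097).

(-0.1683, -0.1097)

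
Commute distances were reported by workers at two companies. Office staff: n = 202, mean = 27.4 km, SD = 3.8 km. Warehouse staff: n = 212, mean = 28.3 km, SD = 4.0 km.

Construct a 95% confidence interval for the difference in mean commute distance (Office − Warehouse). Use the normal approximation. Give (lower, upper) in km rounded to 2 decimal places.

(-1.65, -0.15)

Standard errors of each mean: 3.8/√202 = 0.2674 and 4.0/√212 = 0.2747.
SE(x̄₁ − x̄₂) = √(0.2674² + 0.2747²) = 0.3834 for independent samples with unequal variances.
With z* = 1.960, the margin is 1.960 × 0.3834 = 0.7515.
x̄₁ − x̄₂ = 27.4 − 28.3 = -0.9000; the interval is -0.9000 ± 0.7515 = (-1.65, -0.15).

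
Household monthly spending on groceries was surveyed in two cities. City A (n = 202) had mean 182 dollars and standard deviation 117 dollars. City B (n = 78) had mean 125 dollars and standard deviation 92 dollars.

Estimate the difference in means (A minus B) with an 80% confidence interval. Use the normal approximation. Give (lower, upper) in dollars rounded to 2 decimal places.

(39.98, 74.02)

Standard errors of each mean: 117/√202 = 8.2321 and 92/√78 = 10.4169.
SE(x̄₁ − x̄₂) = √(8.2321² + 10.4169²) = 13.2770 for independent samples with unequal variances.
With z* = 1.282, the margin is 1.282 × 13.2770 = 17.0211.
x̄₁ − x̄₂ = 182 − 125 = 57.0000; the interval is 57.0000 ± 17.0211 = (39.98, 74.02).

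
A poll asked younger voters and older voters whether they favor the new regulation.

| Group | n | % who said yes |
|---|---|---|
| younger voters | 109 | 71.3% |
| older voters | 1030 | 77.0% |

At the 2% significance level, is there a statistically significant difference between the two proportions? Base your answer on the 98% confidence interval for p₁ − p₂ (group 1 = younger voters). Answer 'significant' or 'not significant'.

SE₁ = √(p̂₁(1−p̂₁)/n₁) = √(0.7130·0.2870/109) = 0.04333; SE₂ = √(0.7700·0.2300/1030) = 0.01311.
Independent samples: SE of the difference = √(SE₁² + SE₂²) = √(0.0018774889 + 0.0001718721) = 0.04527.
z* for 98% confidence is 2.326, so the margin of error is 2.326 × 0.04527 = 0.10530.
Point estimate p̂₁ − p̂₂ = 0.7130 − 0.7700 = -0.0570.
-0.0570 ± 0.10530 → (-0.16230, 0.04830).
The interval (-0.16230, 0.04830) contains 0, so the difference is not significant.

not significant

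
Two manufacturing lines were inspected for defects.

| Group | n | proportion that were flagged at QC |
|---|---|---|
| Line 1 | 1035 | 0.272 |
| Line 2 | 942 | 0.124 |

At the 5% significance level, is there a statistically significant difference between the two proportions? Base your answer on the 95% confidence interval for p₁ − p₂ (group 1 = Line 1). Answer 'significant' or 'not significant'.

The two standard errors are √(0.2720×0.7280/1035) = 0.01383 and √(0.1240×0.8760/942) = 0.01074.
Because the samples are independent, SE_diff = √(0.01383² + 0.01074²) = 0.01751.
Using z* = 1.960 for 95%, ME = 1.960 × 0.01751 = 0.03432.
p̂₁ − p̂₂ = 0.1480; interval 0.1480 ± 0.03432 gives (0.11368, 0.18232).
The interval (0.11368, 0.18232) does not contain 0, so the difference is significant.

significant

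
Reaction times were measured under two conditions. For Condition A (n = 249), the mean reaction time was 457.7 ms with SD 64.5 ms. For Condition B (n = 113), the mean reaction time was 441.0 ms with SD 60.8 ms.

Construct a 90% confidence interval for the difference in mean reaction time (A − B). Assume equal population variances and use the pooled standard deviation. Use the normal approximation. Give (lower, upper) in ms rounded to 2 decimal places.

(4.88, 28.52)

s_p = √[((n₁−1)s₁² + (n₂−1)s₂²)/(n₁+n₂−2)] = √[(248·64.5² + 112·60.8²)/360] = 63.3720.
SE = 63.3720·√(1/249 + 1/113) = 7.1881.
With z* = 1.645, margin = 1.645 × 7.1881 = 11.8244.
x̄₁ − x̄₂ = 457.7 − 441.0 = 16.7000; interval 16.7000 ± 11.8244 = (4.88, 28.52).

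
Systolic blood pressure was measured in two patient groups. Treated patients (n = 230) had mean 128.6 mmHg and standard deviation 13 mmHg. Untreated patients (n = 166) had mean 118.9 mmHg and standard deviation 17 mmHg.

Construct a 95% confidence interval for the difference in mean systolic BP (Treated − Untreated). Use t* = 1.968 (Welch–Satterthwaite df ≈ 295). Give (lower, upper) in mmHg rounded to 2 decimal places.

Standard errors of each mean: 13/√230 = 0.8572 and 17/√166 = 1.3195.
SE(x̄₁ − x̄₂) = √(0.8572² + 1.3195²) = 1.5735 for independent samples with unequal variances.
With t* = 1.968, the margin is 1.968 × 1.5735 = 3.0966.
x̄₁ − x̄₂ = 128.6 − 118.9 = 9.7000; the interval is 9.7000 ± 3.0966 = (6.60, 12.80).

(6.60, 12.80)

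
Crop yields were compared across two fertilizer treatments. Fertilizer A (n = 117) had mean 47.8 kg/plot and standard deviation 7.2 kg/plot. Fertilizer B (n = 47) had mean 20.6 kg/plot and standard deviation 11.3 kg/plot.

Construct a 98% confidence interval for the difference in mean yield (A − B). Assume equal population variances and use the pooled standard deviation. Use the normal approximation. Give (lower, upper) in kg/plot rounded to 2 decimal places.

Pooled variance s_p² = [116·7.2² + 46·11.3²] / (117+47−2) = 73.3777, so s_p = 8.5661.
SE_diff = s_p·√(1/n₁ + 1/n₂) = 8.5661·√(1/117 + 1/47) = 1.4793.
z* = 2.326; margin = 2.326 × 1.4793 = 3.4409.
Difference = 47.8 − 20.6 = 27.2000.
27.2000 ± 3.4409 → (23.76, 30.64).

(23.76, 30.64)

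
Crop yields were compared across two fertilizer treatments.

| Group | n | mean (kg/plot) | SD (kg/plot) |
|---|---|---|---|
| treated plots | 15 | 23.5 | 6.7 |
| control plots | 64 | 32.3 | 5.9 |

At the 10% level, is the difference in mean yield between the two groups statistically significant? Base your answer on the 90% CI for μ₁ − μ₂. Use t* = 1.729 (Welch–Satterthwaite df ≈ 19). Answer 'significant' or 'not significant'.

significant

Per-group SEs: s₁/√n₁ = 6.7/√15 = 1.7299, s₂/√n₂ = 5.9/√64 = 0.7375.
Unpooled SE of the difference: √(2.99255401 + 0.54390625) = 1.8805.
Margin of error = t* · SE = 1.729 × 1.8805 = 3.2514.
x̄₁ − x̄₂ = 23.5 − 32.3 = -8.8000.
CI: -8.8000 ± 3.2514 = (-12.0514, -5.5486).
The interval (-12.0514, -5.5486) does not contain 0, so the difference is significant.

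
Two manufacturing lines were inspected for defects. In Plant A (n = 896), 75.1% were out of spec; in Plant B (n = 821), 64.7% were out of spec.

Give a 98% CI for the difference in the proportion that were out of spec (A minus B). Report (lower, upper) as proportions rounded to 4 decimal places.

The two standard errors are √(0.7510×0.2490/896) = 0.01445 and √(0.6470×0.3530/821) = 0.01668.
Because the samples are independent, SE_diff = √(0.01445² + 0.01668²) = 0.02207.
Using z* = 2.326 for 98%, ME = 2.326 × 0.02207 = 0.05133.
p̂₁ − p̂₂ = 0.1040; interval 0.1040 ± 0.05133 gives (0.0527, 0.1553).

(0.0527, 0.1553)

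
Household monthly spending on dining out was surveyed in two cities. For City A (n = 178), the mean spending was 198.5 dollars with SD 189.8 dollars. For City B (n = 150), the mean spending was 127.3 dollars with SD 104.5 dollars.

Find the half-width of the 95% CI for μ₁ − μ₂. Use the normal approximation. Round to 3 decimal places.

32.514

SE₁ = s₁/√n₁ = 189.8/√178 = 14.2261; SE₂ = 104.5/√150 = 8.5324.
Independent samples, unequal variances: SE_diff = √(SE₁² + SE₂²) = √(202.38192121 + 72.80184976) = 16.5887.
z* = 1.960, so margin of error = 1.960 × 16.5887 = 32.5139.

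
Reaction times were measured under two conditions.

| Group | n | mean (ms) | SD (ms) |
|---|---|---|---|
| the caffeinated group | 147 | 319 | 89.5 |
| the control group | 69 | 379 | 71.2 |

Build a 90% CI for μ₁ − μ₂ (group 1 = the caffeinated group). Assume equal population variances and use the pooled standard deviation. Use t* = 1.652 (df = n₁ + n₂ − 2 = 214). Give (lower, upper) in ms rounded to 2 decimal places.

Pooled variance s_p² = [146·89.5² + 68·71.2²] / (147+69−2) = 7075.7870, so s_p = 84.1177.
SE_diff = s_p·√(1/n₁ + 1/n₂) = 84.1177·√(1/147 + 1/69) = 12.2753.
t* = 1.652; margin = 1.652 × 12.2753 = 20.2788.
Difference = 319 − 379 = -60.0000.
-60.0000 ± 20.2788 → (-80.28, -39.72).

(-80.28, -39.72)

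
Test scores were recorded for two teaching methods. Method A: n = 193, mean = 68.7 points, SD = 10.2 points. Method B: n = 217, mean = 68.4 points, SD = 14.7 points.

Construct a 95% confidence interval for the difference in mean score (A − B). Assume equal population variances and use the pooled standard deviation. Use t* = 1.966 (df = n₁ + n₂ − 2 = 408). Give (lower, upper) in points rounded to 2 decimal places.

(-2.19, 2.79)

Pooled variance s_p² = [192·10.2² + 216·14.7²] / (193+217−2) = 163.3606, so s_p = 12.7813.
SE_diff = s_p·√(1/n₁ + 1/n₂) = 12.7813·√(1/193 + 1/217) = 1.2646.
t* = 1.966; margin = 1.966 × 1.2646 = 2.4862.
Difference = 68.7 − 68.4 = 0.3000.
0.3000 ± 2.4862 → (-2.19, 2.79).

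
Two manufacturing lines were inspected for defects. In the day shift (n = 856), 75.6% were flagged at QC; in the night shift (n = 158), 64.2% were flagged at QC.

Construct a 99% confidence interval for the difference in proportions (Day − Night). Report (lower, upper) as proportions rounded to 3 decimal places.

(0.009, 0.219)

Each SE is √(p̂(1−p̂)/n): √(0.7560·0.2440/856) = 0.01468 and √(0.6420·0.3580/158) = 0.03814.
SE(p̂₁ − p̂₂) = √(SE₁² + SE₂²) = √(0.0002155024 + 0.0014546596) = 0.04087, since the two samples are independent.
At 99% confidence z* = 2.576; margin = 2.576 × 0.04087 = 0.10528.
The difference is 0.7560 − 0.6420 = 0.1140, so the interval is 0.1140 ± 0.10528 = (0.009, 0.219).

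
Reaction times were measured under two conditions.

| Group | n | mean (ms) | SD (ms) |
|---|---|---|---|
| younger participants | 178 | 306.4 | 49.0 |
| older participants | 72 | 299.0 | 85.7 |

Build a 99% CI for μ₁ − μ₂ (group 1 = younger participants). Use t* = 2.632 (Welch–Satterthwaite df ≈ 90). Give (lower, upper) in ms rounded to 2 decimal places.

(-20.89, 35.69)

Per-group SEs: s₁/√n₁ = 49.0/√178 = 3.6727, s₂/√n₂ = 85.7/√72 = 10.0998.
Unpooled SE of the difference: √(13.48872529 + 102.00596004) = 10.7468.
Margin of error = t* · SE = 2.632 × 10.7468 = 28.2856.
x̄₁ − x̄₂ = 306.4 − 299.0 = 7.4000.
CI: 7.4000 ± 28.2856 = (-20.89, 35.69).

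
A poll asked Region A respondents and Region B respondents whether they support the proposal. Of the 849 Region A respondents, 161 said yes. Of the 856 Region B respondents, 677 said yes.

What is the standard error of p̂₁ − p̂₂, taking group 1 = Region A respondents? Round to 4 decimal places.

0.0193

Sample proportions: 161/849 = 0.1896, 677/856 = 0.7909.
Each SE is √(p̂(1−p̂)/n): √(0.1896·0.8104/849) = 0.01345 and √(0.7909·0.2091/856) = 0.01390.
SE(p̂₁ − p̂₂) = √(SE₁² + SE₂²) = √(0.0001809025 + 0.00019321) = 0.01934, since the two samples are independent.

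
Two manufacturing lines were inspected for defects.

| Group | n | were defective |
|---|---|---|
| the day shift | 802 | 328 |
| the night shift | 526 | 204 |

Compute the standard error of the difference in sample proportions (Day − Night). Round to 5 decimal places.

0.02744

First, p̂₁ = 328/802 = 0.4090; p̂₂ = 204/526 = 0.3878.
The two standard errors are √(0.4090×0.5910/802) = 0.01736 and √(0.3878×0.6122/526) = 0.02125.
Because the samples are independent, SE_diff = √(0.01736² + 0.02125²) = 0.02744.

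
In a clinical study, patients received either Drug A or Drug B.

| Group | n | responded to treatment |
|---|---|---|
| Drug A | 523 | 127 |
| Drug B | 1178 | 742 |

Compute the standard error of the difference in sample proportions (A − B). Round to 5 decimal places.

0.02344

Sample proportions: 127/523 = 0.2428, 742/1178 = 0.6299.
Each SE is √(p̂(1−p̂)/n): √(0.2428·0.7572/523) = 0.01875 and √(0.6299·0.3701/1178) = 0.01407.
SE(p̂₁ − p̂₂) = √(SE₁² + SE₂²) = √(0.0003515625 + 0.0001979649) = 0.02344, since the two samples are independent.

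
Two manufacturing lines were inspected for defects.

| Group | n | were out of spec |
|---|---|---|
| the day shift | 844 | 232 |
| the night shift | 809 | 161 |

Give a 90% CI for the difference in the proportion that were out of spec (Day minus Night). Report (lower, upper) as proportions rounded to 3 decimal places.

Sample proportions: 232/844 = 0.2749, 161/809 = 0.1990.
Each SE is √(p̂(1−p̂)/n): √(0.2749·0.7251/844) = 0.01537 and √(0.1990·0.8010/809) = 0.01404.
SE(p̂₁ − p̂₂) = √(SE₁² + SE₂²) = √(0.0002362369 + 0.0001971216) = 0.02082, since the two samples are independent.
At 90% confidence z* = 1.645; margin = 1.645 × 0.02082 = 0.03425.
The difference is 0.2749 − 0.1990 = 0.0759, so the interval is 0.0759 ± 0.03425 = (0.042, 0.110).

(0.042, 0.110)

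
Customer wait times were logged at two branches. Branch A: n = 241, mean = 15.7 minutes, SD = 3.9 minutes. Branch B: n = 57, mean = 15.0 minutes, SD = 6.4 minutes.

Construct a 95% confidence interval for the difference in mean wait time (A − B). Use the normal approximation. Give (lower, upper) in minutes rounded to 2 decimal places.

Per-group SEs: s₁/√n₁ = 3.9/√241 = 0.2512, s₂/√n₂ = 6.4/√57 = 0.8477.
Unpooled SE of the difference: √(0.06310144 + 0.71859529) = 0.8841.
Margin of error = z* · SE = 1.960 × 0.8841 = 1.7328.
x̄₁ − x̄₂ = 15.7 − 15.0 = 0.7000.
CI: 0.7000 ± 1.7328 = (-1.03, 2.43).

(-1.03, 2.43)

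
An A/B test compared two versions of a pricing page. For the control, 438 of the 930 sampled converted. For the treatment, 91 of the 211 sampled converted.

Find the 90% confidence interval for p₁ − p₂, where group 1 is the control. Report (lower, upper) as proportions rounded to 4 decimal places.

(-0.0225, 0.1019)

Sample proportions: 438/930 = 0.4710, 91/211 = 0.4313.
Each SE is √(p̂(1−p̂)/n): √(0.4710·0.5290/930) = 0.01637 and √(0.4313·0.5687/211) = 0.03409.
SE(p̂₁ − p̂₂) = √(SE₁² + SE₂²) = √(0.0002679769 + 0.0011621281) = 0.03782, since the two samples are independent.
At 90% confidence z* = 1.645; margin = 1.645 × 0.03782 = 0.06221.
The difference is 0.4710 − 0.4313 = 0.0397, so the interval is 0.0397 ± 0.06221 = (-0.0225, 0.1019).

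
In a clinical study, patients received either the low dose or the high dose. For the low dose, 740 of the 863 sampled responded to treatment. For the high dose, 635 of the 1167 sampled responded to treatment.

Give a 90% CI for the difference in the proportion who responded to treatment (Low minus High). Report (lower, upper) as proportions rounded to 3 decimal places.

First, p̂₁ = 740/863 = 0.8575; p̂₂ = 635/1167 = 0.5441.
The two standard errors are √(0.8575×0.1425/863) = 0.01190 and √(0.5441×0.4559/1167) = 0.01458.
Because the samples are independent, SE_diff = √(0.01190² + 0.01458²) = 0.01882.
Using z* = 1.645 for 90%, ME = 1.645 × 0.01882 = 0.03096.
p̂₁ − p̂₂ = 0.3134; interval 0.3134 ± 0.03096 gives (0.282, 0.344).

(0.282, 0.344)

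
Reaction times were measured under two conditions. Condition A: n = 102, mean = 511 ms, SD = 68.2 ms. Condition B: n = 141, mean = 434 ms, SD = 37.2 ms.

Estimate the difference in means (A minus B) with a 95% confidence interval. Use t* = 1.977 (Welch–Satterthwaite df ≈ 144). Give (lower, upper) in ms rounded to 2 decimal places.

Per-group SEs: s₁/√n₁ = 68.2/√102 = 6.7528, s₂/√n₂ = 37.2/√141 = 3.1328.
Unpooled SE of the difference: √(45.60030784 + 9.81443584) = 7.4441.
Margin of error = t* · SE = 1.977 × 7.4441 = 14.7170.
x̄₁ − x̄₂ = 511 − 434 = 77.0000.
CI: 77.0000 ± 14.7170 = (62.28, 91.72).

(62.28, 91.72)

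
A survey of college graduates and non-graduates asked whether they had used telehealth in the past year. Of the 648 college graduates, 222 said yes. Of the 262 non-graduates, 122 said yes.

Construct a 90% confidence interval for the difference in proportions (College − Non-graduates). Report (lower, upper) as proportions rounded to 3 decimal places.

(-0.182, -0.064)

p̂₁ = 222/648 = 0.3426 and p̂₂ = 122/262 = 0.4656.
SE₁ = √(p̂₁(1−p̂₁)/n₁) = √(0.3426·0.6574/648) = 0.01864; SE₂ = √(0.4656·0.5344/262) = 0.03082.
Independent samples: SE of the difference = √(SE₁² + SE₂²) = √(0.0003474496 + 0.0009498724) = 0.03602.
z* for 90% confidence is 1.645, so the margin of error is 1.645 × 0.03602 = 0.05925.
Point estimate p̂₁ − p̂₂ = 0.3426 − 0.4656 = -0.1230.
-0.1230 ± 0.05925 → (-0.182, -0.064).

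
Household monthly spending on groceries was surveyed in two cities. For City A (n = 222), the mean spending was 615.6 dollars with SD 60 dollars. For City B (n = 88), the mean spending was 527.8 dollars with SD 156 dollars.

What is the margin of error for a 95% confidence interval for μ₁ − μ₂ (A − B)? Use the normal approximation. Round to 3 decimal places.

Standard errors of each mean: 60/√222 = 4.0269 and 156/√88 = 16.6297.
SE(x̄₁ − x̄₂) = √(4.0269² + 16.6297²) = 17.1103 for independent samples with unequal variances.
With z* = 1.960, the margin is 1.960 × 17.1103 = 33.5362.

33.536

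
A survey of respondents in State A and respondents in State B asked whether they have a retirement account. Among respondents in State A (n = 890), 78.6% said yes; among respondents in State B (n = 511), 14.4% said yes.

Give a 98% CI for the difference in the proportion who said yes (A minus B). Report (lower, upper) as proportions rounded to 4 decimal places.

The two standard errors are √(0.7860×0.2140/890) = 0.01375 and √(0.1440×0.8560/511) = 0.01553.
Because the samples are independent, SE_diff = √(0.01375² + 0.01553²) = 0.02074.
Using z* = 2.326 for 98%, ME = 2.326 × 0.02074 = 0.04824.
p̂₁ − p̂₂ = 0.6420; interval 0.6420 ± 0.04824 gives (0.5938, 0.6902).

(0.5938, 0.6902)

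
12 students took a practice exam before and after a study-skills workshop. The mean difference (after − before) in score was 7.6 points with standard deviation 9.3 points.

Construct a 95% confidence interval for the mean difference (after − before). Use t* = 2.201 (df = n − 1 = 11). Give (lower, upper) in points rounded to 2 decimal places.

(1.69, 13.51)

This is a matched-pairs design, so SE = s_d/√n = 9.3/√12 = 2.6847.
Margin = 2.201 × 2.6847 = 5.9090; the interval is 7.6 ± 5.9090 = (1.69, 13.51).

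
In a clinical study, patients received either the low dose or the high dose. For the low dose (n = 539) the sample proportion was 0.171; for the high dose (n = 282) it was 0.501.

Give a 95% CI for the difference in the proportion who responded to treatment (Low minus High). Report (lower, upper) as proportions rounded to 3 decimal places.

The two standard errors are √(0.1710×0.8290/539) = 0.01622 and √(0.5010×0.4990/282) = 0.02977.
Because the samples are independent, SE_diff = √(0.01622² + 0.02977²) = 0.03390.
Using z* = 1.960 for 95%, ME = 1.960 × 0.03390 = 0.06644.
p̂₁ − p̂₂ = -0.3300; interval -0.3300 ± 0.06644 gives (-0.396, -0.264).

(-0.396, -0.264)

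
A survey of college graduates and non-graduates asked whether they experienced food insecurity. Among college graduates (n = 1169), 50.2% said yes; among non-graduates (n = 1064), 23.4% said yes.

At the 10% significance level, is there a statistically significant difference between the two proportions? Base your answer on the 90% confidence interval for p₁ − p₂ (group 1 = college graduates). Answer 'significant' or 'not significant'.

significant

Each SE is √(p̂(1−p̂)/n): √(0.5020·0.4980/1169) = 0.01462 and √(0.2340·0.7660/1064) = 0.01298.
SE(p̂₁ − p̂₂) = √(SE₁² + SE₂²) = √(0.0002137444 + 0.0001684804) = 0.01955, since the two samples are independent.
At 90% confidence z* = 1.645; margin = 1.645 × 0.01955 = 0.03216.
The difference is 0.5020 − 0.2340 = 0.2680, so the interval is 0.2680 ± 0.03216 = (0.23584, 0.30016).
The interval (0.23584, 0.30016) does not contain 0, so the difference is significant.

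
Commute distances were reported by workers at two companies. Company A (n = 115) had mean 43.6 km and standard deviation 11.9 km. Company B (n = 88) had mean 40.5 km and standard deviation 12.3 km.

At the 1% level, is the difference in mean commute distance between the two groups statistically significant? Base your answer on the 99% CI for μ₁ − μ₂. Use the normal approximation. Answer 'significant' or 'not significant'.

Per-group SEs: s₁/√n₁ = 11.9/√115 = 1.1097, s₂/√n₂ = 12.3/√88 = 1.3112.
Unpooled SE of the difference: √(1.23143409 + 1.71924544) = 1.7178.
Margin of error = z* · SE = 2.576 × 1.7178 = 4.4251.
x̄₁ − x̄₂ = 43.6 − 40.5 = 3.1000.
CI: 3.1000 ± 4.4251 = (-1.3251, 7.5251).
The interval (-1.3251, 7.5251) contains 0, so the difference is not significant.

not significant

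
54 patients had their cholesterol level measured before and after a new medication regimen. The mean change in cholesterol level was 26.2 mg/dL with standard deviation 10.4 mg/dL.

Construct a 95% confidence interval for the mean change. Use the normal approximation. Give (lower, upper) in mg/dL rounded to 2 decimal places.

This is a matched-pairs design, so SE = s_d/√n = 10.4/√54 = 1.4153.
Margin = 1.960 × 1.4153 = 2.7740; the interval is 26.2 ± 2.7740 = (23.43, 28.97).

(23.43, 28.97)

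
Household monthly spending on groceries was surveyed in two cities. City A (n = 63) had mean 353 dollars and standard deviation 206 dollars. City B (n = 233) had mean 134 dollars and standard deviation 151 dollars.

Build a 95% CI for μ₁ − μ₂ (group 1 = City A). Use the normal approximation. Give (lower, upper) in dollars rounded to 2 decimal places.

(164.56, 273.44)

SE₁ = s₁/√n₁ = 206/√63 = 25.9536; SE₂ = 151/√233 = 9.8923.
Independent samples, unequal variances: SE_diff = √(SE₁² + SE₂²) = √(673.58935296 + 97.85759929) = 27.7749.
z* = 1.960, so margin of error = 1.960 × 27.7749 = 54.4388.
Difference in means = 353 − 134 = 219.0000.
219.0000 ± 54.4388 → (164.56, 273.44).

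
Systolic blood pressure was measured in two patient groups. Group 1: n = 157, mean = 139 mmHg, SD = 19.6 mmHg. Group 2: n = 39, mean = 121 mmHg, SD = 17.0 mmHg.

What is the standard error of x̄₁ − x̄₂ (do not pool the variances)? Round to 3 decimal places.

3.140

SE₁ = s₁/√n₁ = 19.6/√157 = 1.5643; SE₂ = 17.0/√39 = 2.7222.
Independent samples, unequal variances: SE_diff = √(SE₁² + SE₂²) = √(2.44703449 + 7.41037284) = 3.1397.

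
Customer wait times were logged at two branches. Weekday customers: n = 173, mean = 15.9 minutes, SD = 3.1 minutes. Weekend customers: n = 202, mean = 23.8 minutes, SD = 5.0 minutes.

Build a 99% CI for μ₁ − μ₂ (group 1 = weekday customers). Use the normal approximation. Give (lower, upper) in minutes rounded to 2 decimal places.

(-8.99, -6.81)

Standard errors of each mean: 3.1/√173 = 0.2357 and 5.0/√202 = 0.3518.
SE(x̄₁ − x̄₂) = √(0.2357² + 0.3518²) = 0.4235 for independent samples with unequal variances.
With z* = 2.576, the margin is 2.576 × 0.4235 = 1.0909.
x̄₁ − x̄₂ = 15.9 − 23.8 = -7.9000; the interval is -7.9000 ± 1.0909 = (-8.99, -6.81).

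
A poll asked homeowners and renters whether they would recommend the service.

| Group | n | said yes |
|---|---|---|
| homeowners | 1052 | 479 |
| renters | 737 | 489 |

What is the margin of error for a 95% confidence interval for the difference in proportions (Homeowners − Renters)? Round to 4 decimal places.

Sample proportions: 479/1052 = 0.4553, 489/737 = 0.6635.
Each SE is √(p̂(1−p̂)/n): √(0.4553·0.5447/1052) = 0.01535 and √(0.6635·0.3365/737) = 0.01741.
SE(p̂₁ − p̂₂) = √(SE₁² + SE₂²) = √(0.0002356225 + 0.0003031081) = 0.02321, since the two samples are independent.
At 95% confidence z* = 1.960; margin = 1.960 × 0.02321 = 0.04549.

0.0455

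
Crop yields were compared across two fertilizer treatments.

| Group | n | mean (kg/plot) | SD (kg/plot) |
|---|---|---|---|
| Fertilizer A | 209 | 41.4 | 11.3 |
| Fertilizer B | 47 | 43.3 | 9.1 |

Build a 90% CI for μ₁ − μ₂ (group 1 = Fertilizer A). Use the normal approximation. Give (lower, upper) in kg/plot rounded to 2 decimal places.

Standard errors of each mean: 11.3/√209 = 0.7816 and 9.1/√47 = 1.3274.
SE(x̄₁ − x̄₂) = √(0.7816² + 1.3274²) = 1.5404 for independent samples with unequal variances.
With z* = 1.645, the margin is 1.645 × 1.5404 = 2.5340.
x̄₁ − x̄₂ = 41.4 − 43.3 = -1.9000; the interval is -1.9000 ± 2.5340 = (-4.43, 0.63).

(-4.43, 0.63)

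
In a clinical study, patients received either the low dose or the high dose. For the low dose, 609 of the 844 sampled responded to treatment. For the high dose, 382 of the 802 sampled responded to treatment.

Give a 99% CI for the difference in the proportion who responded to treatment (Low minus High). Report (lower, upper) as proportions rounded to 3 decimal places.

(0.185, 0.306)

Sample proportions: 609/844 = 0.7216, 382/802 = 0.4763.
Each SE is √(p̂(1−p̂)/n): √(0.7216·0.2784/844) = 0.01543 and √(0.4763·0.5237/802) = 0.01764.
SE(p̂₁ − p̂₂) = √(SE₁² + SE₂²) = √(0.0002380849 + 0.0003111696) = 0.02344, since the two samples are independent.
At 99% confidence z* = 2.576; margin = 2.576 × 0.02344 = 0.06038.
The difference is 0.7216 − 0.4763 = 0.2453, so the interval is 0.2453 ± 0.06038 = (0.185, 0.306).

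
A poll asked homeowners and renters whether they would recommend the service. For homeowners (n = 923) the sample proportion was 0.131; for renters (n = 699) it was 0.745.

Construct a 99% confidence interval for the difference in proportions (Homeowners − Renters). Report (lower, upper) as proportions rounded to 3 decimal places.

(-0.665, -0.563)

Each SE is √(p̂(1−p̂)/n): √(0.1310·0.8690/923) = 0.01111 and √(0.7450·0.2550/699) = 0.01649.
SE(p̂₁ − p̂₂) = √(SE₁² + SE₂²) = √(0.0001234321 + 0.0002719201) = 0.01988, since the two samples are independent.
At 99% confidence z* = 2.576; margin = 2.576 × 0.01988 = 0.05121.
The difference is 0.1310 − 0.7450 = -0.6140, so the interval is -0.6140 ± 0.05121 = (-0.665, -0.563).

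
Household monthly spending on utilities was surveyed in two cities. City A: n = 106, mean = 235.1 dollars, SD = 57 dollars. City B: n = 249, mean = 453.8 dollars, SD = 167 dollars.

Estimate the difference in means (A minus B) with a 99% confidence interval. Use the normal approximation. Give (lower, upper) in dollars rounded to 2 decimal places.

Per-group SEs: s₁/√n₁ = 57/√106 = 5.5363, s₂/√n₂ = 167/√249 = 10.5832.
Unpooled SE of the difference: √(30.65061769 + 112.00412224) = 11.9438.
Margin of error = z* · SE = 2.576 × 11.9438 = 30.7672.
x̄₁ − x̄₂ = 235.1 − 453.8 = -218.7000.
CI: -218.7000 ± 30.7672 = (-249.47, -187.93).

(-249.47, -187.93)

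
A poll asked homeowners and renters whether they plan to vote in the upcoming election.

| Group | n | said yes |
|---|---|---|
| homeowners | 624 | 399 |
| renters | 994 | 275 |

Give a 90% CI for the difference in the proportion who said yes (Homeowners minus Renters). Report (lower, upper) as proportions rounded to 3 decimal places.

p̂₁ = 399/624 = 0.6394 and p̂₂ = 275/994 = 0.2767.
SE₁ = √(p̂₁(1−p̂₁)/n₁) = √(0.6394·0.3606/624) = 0.01922; SE₂ = √(0.2767·0.7233/994) = 0.01419.
Independent samples: SE of the difference = √(SE₁² + SE₂²) = √(0.0003694084 + 0.0002013561) = 0.02389.
z* for 90% confidence is 1.645, so the margin of error is 1.645 × 0.02389 = 0.03930.
Point estimate p̂₁ − p̂₂ = 0.6394 − 0.2767 = 0.3627.
0.3627 ± 0.03930 → (0.323, 0.402).

(0.323, 0.402)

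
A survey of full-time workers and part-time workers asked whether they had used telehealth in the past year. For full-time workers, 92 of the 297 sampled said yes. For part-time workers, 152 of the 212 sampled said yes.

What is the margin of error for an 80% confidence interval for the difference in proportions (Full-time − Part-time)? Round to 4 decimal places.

p̂₁ = 92/297 = 0.3098 and p̂₂ = 152/212 = 0.7170.
SE₁ = √(p̂₁(1−p̂₁)/n₁) = √(0.3098·0.6902/297) = 0.02683; SE₂ = √(0.7170·0.2830/212) = 0.03094.
Independent samples: SE of the difference = √(SE₁² + SE₂²) = √(0.0007198489 + 0.0009572836) = 0.04095.
z* for 80% confidence is 1.282, so the margin of error is 1.282 × 0.04095 = 0.05250.

0.0525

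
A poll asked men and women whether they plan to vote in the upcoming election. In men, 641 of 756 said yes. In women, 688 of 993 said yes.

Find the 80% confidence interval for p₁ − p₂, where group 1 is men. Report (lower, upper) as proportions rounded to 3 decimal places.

(0.130, 0.180)

First, p̂₁ = 641/756 = 0.8479; p̂₂ = 688/993 = 0.6928.
The two standard errors are √(0.8479×0.1521/756) = 0.01306 and √(0.6928×0.3072/993) = 0.01464.
Because the samples are independent, SE_diff = √(0.01306² + 0.01464²) = 0.01962.
Using z* = 1.282 for 80%, ME = 1.282 × 0.01962 = 0.02515.
p̂₁ − p̂₂ = 0.1551; interval 0.1551 ± 0.02515 gives (0.130, 0.180).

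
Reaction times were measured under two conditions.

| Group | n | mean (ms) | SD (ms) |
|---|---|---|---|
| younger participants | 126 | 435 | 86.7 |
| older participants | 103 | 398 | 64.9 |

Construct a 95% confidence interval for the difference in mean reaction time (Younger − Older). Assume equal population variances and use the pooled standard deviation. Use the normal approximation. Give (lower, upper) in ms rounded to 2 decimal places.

s_p = √[((n₁−1)s₁² + (n₂−1)s₂²)/(n₁+n₂−2)] = √[(125·86.7² + 102·64.9²)/227] = 77.6652.
SE = 77.6652·√(1/126 + 1/103) = 10.3167.
With z* = 1.960, margin = 1.960 × 10.3167 = 20.2207.
x̄₁ − x̄₂ = 435 − 398 = 37.0000; interval 37.0000 ± 20.2207 = (16.78, 57.22).

(16.78, 57.22)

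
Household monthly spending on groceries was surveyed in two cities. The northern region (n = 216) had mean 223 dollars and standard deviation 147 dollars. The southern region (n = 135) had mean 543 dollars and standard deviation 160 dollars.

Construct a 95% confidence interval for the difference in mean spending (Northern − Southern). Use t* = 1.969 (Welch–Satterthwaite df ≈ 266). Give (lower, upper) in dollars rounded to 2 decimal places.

(-353.51, -286.49)

Per-group SEs: s₁/√n₁ = 147/√216 = 10.0021, s₂/√n₂ = 160/√135 = 13.7706.
Unpooled SE of the difference: √(100.04200441 + 189.62942436) = 17.0197.
Margin of error = t* · SE = 1.969 × 17.0197 = 33.5118.
x̄₁ − x̄₂ = 223 − 543 = -320.0000.
CI: -320.0000 ± 33.5118 = (-353.51, -286.49).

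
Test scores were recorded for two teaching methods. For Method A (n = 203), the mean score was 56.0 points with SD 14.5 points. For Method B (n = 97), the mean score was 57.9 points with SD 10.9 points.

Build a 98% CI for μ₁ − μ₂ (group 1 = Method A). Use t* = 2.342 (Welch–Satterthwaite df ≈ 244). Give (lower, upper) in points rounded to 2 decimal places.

(-5.42, 1.62)

Standard errors of each mean: 14.5/√203 = 1.0177 and 10.9/√97 = 1.1067.
SE(x̄₁ − x̄₂) = √(1.0177² + 1.1067²) = 1.5035 for independent samples with unequal variances.
With t* = 2.342, the margin is 2.342 × 1.5035 = 3.5212.
x̄₁ − x̄₂ = 56.0 − 57.9 = -1.9000; the interval is -1.9000 ± 3.5212 = (-5.42, 1.62).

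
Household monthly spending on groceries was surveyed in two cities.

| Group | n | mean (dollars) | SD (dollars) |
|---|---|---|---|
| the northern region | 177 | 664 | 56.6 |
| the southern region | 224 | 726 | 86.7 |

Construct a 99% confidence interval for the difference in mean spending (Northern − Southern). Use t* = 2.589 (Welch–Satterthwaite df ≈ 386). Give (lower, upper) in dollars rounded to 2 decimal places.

(-80.61, -43.39)

SE₁ = s₁/√n₁ = 56.6/√177 = 4.2543; SE₂ = 86.7/√224 = 5.7929.
Independent samples, unequal variances: SE_diff = √(SE₁² + SE₂²) = √(18.09906849 + 33.55769041) = 7.1873.
t* = 2.589, so margin of error = 2.589 × 7.1873 = 18.6079.
Difference in means = 664 − 726 = -62.0000.
-62.0000 ± 18.6079 → (-80.61, -43.39).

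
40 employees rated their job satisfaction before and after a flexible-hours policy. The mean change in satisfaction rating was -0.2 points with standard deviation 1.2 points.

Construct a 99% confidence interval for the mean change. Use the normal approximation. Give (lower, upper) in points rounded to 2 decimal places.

Paired design: SE = s_d/√n = 1.2/√40 = 0.1897.
z* = 2.576; margin of error = 2.576 × 0.1897 = 0.4887.
-0.2 ± 0.4887 → (-0.69, 0.29).

(-0.69, 0.29)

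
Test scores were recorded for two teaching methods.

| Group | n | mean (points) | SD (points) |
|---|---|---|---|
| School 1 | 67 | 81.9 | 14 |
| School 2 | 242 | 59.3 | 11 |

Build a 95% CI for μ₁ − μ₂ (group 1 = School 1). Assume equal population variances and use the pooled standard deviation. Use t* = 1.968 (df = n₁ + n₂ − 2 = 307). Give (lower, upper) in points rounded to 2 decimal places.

(19.42, 25.78)

Pooled variance s_p² = [66·14² + 241·11²] / (67+242−2) = 137.1238, so s_p = 11.7100.
SE_diff = s_p·√(1/n₁ + 1/n₂) = 11.7100·√(1/67 + 1/242) = 1.6166.
t* = 1.968; margin = 1.968 × 1.6166 = 3.1815.
Difference = 81.9 − 59.3 = 22.6000.
22.6000 ± 3.1815 → (19.42, 25.78).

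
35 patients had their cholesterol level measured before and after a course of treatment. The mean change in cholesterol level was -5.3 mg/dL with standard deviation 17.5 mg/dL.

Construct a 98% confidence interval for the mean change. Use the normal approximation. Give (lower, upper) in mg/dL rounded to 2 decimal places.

(-12.18, 1.58)

This is a matched-pairs design, so SE = s_d/√n = 17.5/√35 = 2.9580.
Margin = 2.326 × 2.9580 = 6.8803; the interval is -5.3 ± 6.8803 = (-12.18, 1.58).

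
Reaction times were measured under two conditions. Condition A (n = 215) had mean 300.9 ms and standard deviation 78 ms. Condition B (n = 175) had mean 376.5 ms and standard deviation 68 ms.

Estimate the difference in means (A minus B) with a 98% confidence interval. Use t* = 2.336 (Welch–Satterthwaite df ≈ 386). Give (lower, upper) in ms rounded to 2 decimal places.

(-92.88, -58.32)

SE₁ = s₁/√n₁ = 78/√215 = 5.3196; SE₂ = 68/√175 = 5.1403.
Independent samples, unequal variances: SE_diff = √(SE₁² + SE₂²) = √(28.29814416 + 26.42268409) = 7.3974.
t* = 2.336, so margin of error = 2.336 × 7.3974 = 17.2803.
Difference in means = 300.9 − 376.5 = -75.6000.
-75.6000 ± 17.2803 → (-92.88, -58.32).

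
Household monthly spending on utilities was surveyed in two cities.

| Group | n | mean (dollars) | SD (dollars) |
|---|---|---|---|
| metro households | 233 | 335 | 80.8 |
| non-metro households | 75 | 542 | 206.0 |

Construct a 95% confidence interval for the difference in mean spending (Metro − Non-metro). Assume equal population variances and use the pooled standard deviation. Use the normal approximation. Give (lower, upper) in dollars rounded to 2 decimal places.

(-239.09, -174.91)

Pooled variance s_p² = [232·80.8² + 74·206.0²] / (233+75−2) = 15212.1192, so s_p = 123.3374.
SE_diff = s_p·√(1/n₁ + 1/n₂) = 123.3374·√(1/233 + 1/75) = 16.3743.
z* = 1.960; margin = 1.960 × 16.3743 = 32.0936.
Difference = 335 − 542 = -207.0000.
-207.0000 ± 32.0936 → (-239.09, -174.91).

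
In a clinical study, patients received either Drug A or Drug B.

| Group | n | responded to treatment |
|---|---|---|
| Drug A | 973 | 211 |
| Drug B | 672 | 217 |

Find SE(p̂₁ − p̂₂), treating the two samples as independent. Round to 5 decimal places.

Sample proportions: 211/973 = 0.2169, 217/672 = 0.3229.
Each SE is √(p̂(1−p̂)/n): √(0.2169·0.7831/973) = 0.01321 and √(0.3229·0.6771/672) = 0.01804.
SE(p̂₁ − p̂₂) = √(SE₁² + SE₂²) = √(0.0001745041 + 0.0003254416) = 0.02236, since the two samples are independent.

0.02236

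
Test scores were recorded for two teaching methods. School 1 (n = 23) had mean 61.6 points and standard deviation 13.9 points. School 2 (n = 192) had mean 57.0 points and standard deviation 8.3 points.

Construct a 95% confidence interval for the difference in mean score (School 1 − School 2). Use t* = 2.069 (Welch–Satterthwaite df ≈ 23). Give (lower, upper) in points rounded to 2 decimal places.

Standard errors of each mean: 13.9/√23 = 2.8984 and 8.3/√192 = 0.5990.
SE(x̄₁ − x̄₂) = √(2.8984² + 0.5990²) = 2.9596 for independent samples with unequal variances.
With t* = 2.069, the margin is 2.069 × 2.9596 = 6.1234.
x̄₁ − x̄₂ = 61.6 − 57.0 = 4.6000; the interval is 4.6000 ± 6.1234 = (-1.52, 10.72).

(-1.52, 10.72)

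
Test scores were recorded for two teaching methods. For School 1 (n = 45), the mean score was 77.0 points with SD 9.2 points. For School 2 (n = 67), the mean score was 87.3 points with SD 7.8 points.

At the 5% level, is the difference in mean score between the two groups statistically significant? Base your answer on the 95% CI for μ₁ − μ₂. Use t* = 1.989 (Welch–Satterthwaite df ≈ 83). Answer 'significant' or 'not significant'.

significant

Per-group SEs: s₁/√n₁ = 9.2/√45 = 1.3715, s₂/√n₂ = 7.8/√67 = 0.9529.
Unpooled SE of the difference: √(1.88101225 + 0.90801841) = 1.6700.
Margin of error = t* · SE = 1.989 × 1.6700 = 3.3216.
x̄₁ − x̄₂ = 77.0 − 87.3 = -10.3000.
CI: -10.3000 ± 3.3216 = (-13.6216, -6.9784).
The interval (-13.6216, -6.9784) does not contain 0, so the difference is significant.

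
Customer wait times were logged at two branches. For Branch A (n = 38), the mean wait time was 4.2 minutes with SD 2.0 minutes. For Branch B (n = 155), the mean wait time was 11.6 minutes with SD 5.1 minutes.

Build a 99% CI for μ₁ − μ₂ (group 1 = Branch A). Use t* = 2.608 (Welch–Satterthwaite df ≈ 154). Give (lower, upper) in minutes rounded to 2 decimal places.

(-8.76, -6.04)

Per-group SEs: s₁/√n₁ = 2.0/√38 = 0.3244, s₂/√n₂ = 5.1/√155 = 0.4096.
Unpooled SE of the difference: √(0.10523536 + 0.16777216) = 0.5225.
Margin of error = t* · SE = 2.608 × 0.5225 = 1.3627.
x̄₁ − x̄₂ = 4.2 − 11.6 = -7.4000.
CI: -7.4000 ± 1.3627 = (-8.76, -6.04).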